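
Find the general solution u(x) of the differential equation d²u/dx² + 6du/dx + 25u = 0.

Characteristic equation r² + 6r + 25 = 0 has discriminant (6)² - 4·(25) = -64 < 0, so r = -3 ± 4i.
Hence u_h = C1*cos(4*x)*exp(-3*x) + C2*exp(-3*x)*sin(4*x).

u = C1*cos(4*x)*exp(-3*x) + C2*exp(-3*x)*sin(4*x)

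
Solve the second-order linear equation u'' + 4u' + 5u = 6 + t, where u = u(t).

Characteristic equation r² + 4r + 5 = 0 has discriminant (4)² - 4·(5) = -4 < 0, so r = -2 ± i.
Hence u_h = C1*cos(t)*exp(-2*t) + C2*exp(-2*t)*sin(t).
For the particular solution try u_p = A0 + A1*t. Substituting and matching coefficients of each power of t gives A0 = 26/25, A1 = 1/5, so u_p = 26/25 + t/5.

u = 26/25 + t/5 + C1*cos(t)*exp(-2*t) + C2*exp(-2*t)*sin(t)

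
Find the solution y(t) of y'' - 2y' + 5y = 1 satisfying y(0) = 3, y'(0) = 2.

Characteristic equation r² - 2r + 5 = 0 has discriminant (-2)² - 4·(5) = -16 < 0, so r = 1 ± 2i.
Hence y_h = C1*cos(2*t)*exp(t) + C2*exp(t)*sin(2*t).
For the particular solution try y_p = A0. Substituting and matching coefficients of each power of t gives A0 = 1/5, so y_p = 1/5.
General solution: y = 1/5 + C1*cos(2*t)*exp(t) + C2*exp(t)*sin(2*t).
Apply the initial conditions: y(0) = 1/5 + C1 = 3 and y'(0) = C1 + 2*C2 = 2. Solving gives C1 = 14/5, C2 = -2/5.

y = 1/5 - 2*exp(t)*sin(2*t)/5 + 14*cos(2*t)*exp(t)/5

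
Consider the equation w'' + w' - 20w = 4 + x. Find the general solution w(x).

w = -81/400 - x/20 + C1*exp(-5*x) + C2*exp(4*x)

Characteristic equation r² + r - 20 = 0 factors as (r + 5)(r - 4) = 0, so r = -5, 4.
Hence w_h = C1*exp(-5*x) + C2*exp(4*x).
For the particular solution try w_p = A0 + A1*x. Substituting and matching coefficients of each power of x gives A0 = -81/400, A1 = -1/20, so w_p = -81/400 - x/20.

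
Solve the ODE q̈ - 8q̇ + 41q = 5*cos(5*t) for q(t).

q = -25*sin(5*t)/232 + 5*cos(5*t)/116 + C1*cos(5*t)*exp(4*t) + C2*exp(4*t)*sin(5*t)

Characteristic equation r² - 8r + 41 = 0 has discriminant (-8)² - 4·(41) = -100 < 0, so r = 4 ± 5i.
Hence q_h = C1*cos(5*t)*exp(4*t) + C2*exp(4*t)*sin(5*t).
Try q_p = A*cos(5*t) + B*sin(5*t). Substituting and equating the coefficients of cos(5t) and sin(5t) gives A = 5/116, B = -25/232, so q_p = -25*sin(5*t)/232 + 5*cos(5*t)/116.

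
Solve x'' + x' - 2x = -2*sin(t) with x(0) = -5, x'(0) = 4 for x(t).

Characteristic equation r² + r - 2 = 0 factors as (r + 2)(r - 1) = 0, so r = -2, 1.
Hence x_h = C1*exp(-2*t) + C2*exp(t).
Try x_p = A*cos(t) + B*sin(t). Substituting and equating the coefficients of cos(t) and sin(t) gives A = 1/5, B = 3/5, so x_p = cos(t)/5 + 3*sin(t)/5.
General solution: x = cos(t)/5 + 3*sin(t)/5 + C1*exp(-2*t) + C2*exp(t).
Apply the initial conditions: x(0) = 1/5 + C1 + C2 = -5 and x'(0) = 3/5 + C2 - 2*C1 = 4. Solving gives C1 = -43/15, C2 = -7/3.

x = -43*exp(-2*t)/15 - 7*exp(t)/3 + cos(t)/5 + 3*sin(t)/5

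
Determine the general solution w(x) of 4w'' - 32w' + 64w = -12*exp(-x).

w = -3*exp(-x)/25 + C1*exp(4*x) + C2*x*exp(4*x)

Divide through by 4: w'' - 8w' + 16w = -3*exp(-x).
Characteristic equation r² - 8r + 16 = 0 has discriminant (-8)² - 4·(16) = 0, so r = 4 is a repeated root.
Hence w_h = (C1 + C2*x)*exp(4*x).
Try w_p = A*exp(-x). Substituting into the equation and dividing by exp(-x) gives A = -3/25, so w_p = -3*exp(-x)/25.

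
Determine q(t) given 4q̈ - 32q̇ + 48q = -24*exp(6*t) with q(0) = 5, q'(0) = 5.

Divide through by 4: q'' - 8q' + 12q = -6*exp(6*t).
Characteristic equation r² - 8r + 12 = 0 factors as (r - 2)(r - 6) = 0, so r = 2, 6.
Hence q_h = C1*exp(2*t) + C2*exp(6*t).
Since exp(6*t) solves the homogeneous equation (r = 6 is a root of multiplicity 1), multiply the trial by t. Try q_p = A*t*exp(6*t). Substituting into the equation and dividing by exp(6*t) gives A = -3/2, so q_p = -3*t*exp(6*t)/2.
General solution: q = C1*exp(2*t) + C2*exp(6*t) - 3*t*exp(6*t)/2.
Apply the initial conditions: q(0) = C1 + C2 = 5 and q'(0) = -3/2 + 2*C1 + 6*C2 = 5. Solving gives C1 = 47/8, C2 = -7/8.

q = -7*exp(6*t)/8 + 47*exp(2*t)/8 - 3*t*exp(6*t)/2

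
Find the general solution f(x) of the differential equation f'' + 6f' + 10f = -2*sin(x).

Characteristic equation r² + 6r + 10 = 0 has discriminant (6)² - 4·(10) = -4 < 0, so r = -3 ± i.
Hence f_h = C1*cos(x)*exp(-3*x) + C2*exp(-3*x)*sin(x).
Try f_p = A*cos(x) + B*sin(x). Substituting and equating the coefficients of cos(x) and sin(x) gives A = 4/39, B = -2/13, so f_p = -2*sin(x)/13 + 4*cos(x)/39.

f = -2*sin(x)/13 + 4*cos(x)/39 + C1*cos(x)*exp(-3*x) + C2*exp(-3*x)*sin(x)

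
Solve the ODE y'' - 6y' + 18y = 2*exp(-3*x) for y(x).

Characteristic equation r² - 6r + 18 = 0 has discriminant (-6)² - 4·(18) = -36 < 0, so r = 3 ± 3i.
Hence y_h = C1*cos(3*x)*exp(3*x) + C2*exp(3*x)*sin(3*x).
Try y_p = A*exp(-3*x). Substituting into the equation and dividing by exp(-3*x) gives A = 2/45, so y_p = 2*exp(-3*x)/45.

y = 2*exp(-3*x)/45 + C1*cos(3*x)*exp(3*x) + C2*exp(3*x)*sin(3*x)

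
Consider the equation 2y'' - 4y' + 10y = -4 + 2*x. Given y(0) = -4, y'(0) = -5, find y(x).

Divide through by 2: y'' - 2y' + 5y = -2 + x.
Characteristic equation r² - 2r + 5 = 0 has discriminant (-2)² - 4·(5) = -16 < 0, so r = 1 ± 2i.
Hence y_h = C1*cos(2*x)*exp(x) + C2*exp(x)*sin(2*x).
For the particular solution try y_p = A0 + A1*x. Substituting and matching coefficients of each power of x gives A0 = -8/25, A1 = 1/5, so y_p = -8/25 + x/5.
General solution: y = -8/25 + x/5 + C1*cos(2*x)*exp(x) + C2*exp(x)*sin(2*x).
Apply the initial conditions: y(0) = -8/25 + C1 = -4 and y'(0) = 1/5 + C1 + 2*C2 = -5. Solving gives C1 = -92/25, C2 = -19/25.

y = -8/25 + x/5 - 92*cos(2*x)*exp(x)/25 - 19*exp(x)*sin(2*x)/25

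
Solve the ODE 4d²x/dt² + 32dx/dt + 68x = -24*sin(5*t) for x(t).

Divide through by 4: x'' + 8x' + 17x = -6*sin(5*t).
Characteristic equation r² + 8r + 17 = 0 has discriminant (8)² - 4·(17) = -4 < 0, so r = -4 ± i.
Hence x_h = C1*cos(t)*exp(-4*t) + C2*exp(-4*t)*sin(t).
Try x_p = A*cos(5*t) + B*sin(5*t). Substituting and equating the coefficients of cos(5t) and sin(5t) gives A = 15/104, B = 3/104, so x_p = 3*sin(5*t)/104 + 15*cos(5*t)/104.

x = 3*sin(5*t)/104 + 15*cos(5*t)/104 + C1*cos(t)*exp(-4*t) + C2*exp(-4*t)*sin(t)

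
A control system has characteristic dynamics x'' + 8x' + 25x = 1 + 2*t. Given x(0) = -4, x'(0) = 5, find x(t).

Characteristic equation r² + 8r + 25 = 0 has discriminant (8)² - 4·(25) = -36 < 0, so r = -4 ± 3i.
Hence x_h = C1*cos(3*t)*exp(-4*t) + C2*exp(-4*t)*sin(3*t).
For the particular solution try x_p = A0 + A1*t. Substituting and matching coefficients of each power of t gives A0 = 9/625, A1 = 2/25, so x_p = 9/625 + 2*t/25.
General solution: x = 9/625 + 2*t/25 + C1*cos(3*t)*exp(-4*t) + C2*exp(-4*t)*sin(3*t).
Apply the initial conditions: x(0) = 9/625 + C1 = -4 and x'(0) = 2/25 - 4*C1 + 3*C2 = 5. Solving gives C1 = -2509/625, C2 = -6961/1875.

x = 9/625 + 2*t/25 - 6961*exp(-4*t)*sin(3*t)/1875 - 2509*cos(3*t)*exp(-4*t)/625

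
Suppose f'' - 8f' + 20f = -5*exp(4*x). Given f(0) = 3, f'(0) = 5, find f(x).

f = -5*exp(4*x)/4 - 7*exp(4*x)*sin(2*x)/2 + 17*cos(2*x)*exp(4*x)/4

Characteristic equation r² - 8r + 20 = 0 has discriminant (-8)² - 4·(20) = -16 < 0, so r = 4 ± 2i.
Hence f_h = C1*cos(2*x)*exp(4*x) + C2*exp(4*x)*sin(2*x).
Try f_p = A*exp(4*x). Substituting into the equation and dividing by exp(4*x) gives A = -5/4, so f_p = -5*exp(4*x)/4.
General solution: f = -5*exp(4*x)/4 + C1*cos(2*x)*exp(4*x) + C2*exp(4*x)*sin(2*x).
Apply the initial conditions: f(0) = -5/4 + C1 = 3 and f'(0) = -5 + 2*C2 + 4*C1 = 5. Solving gives C1 = 17/4, C2 = -7/2.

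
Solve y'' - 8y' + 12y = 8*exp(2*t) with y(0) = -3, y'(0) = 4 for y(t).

Characteristic equation r² - 8r + 12 = 0 factors as (r - 6)(r - 2) = 0, so r = 6, 2.
Hence y_h = C1*exp(6*t) + C2*exp(2*t).
Since exp(2*t) solves the homogeneous equation (r = 2 is a root of multiplicity 1), multiply the trial by t. Try y_p = A*t*exp(2*t). Substituting into the equation and dividing by exp(2*t) gives A = -2, so y_p = -2*t*exp(2*t).
General solution: y = C1*exp(6*t) + C2*exp(2*t) - 2*t*exp(2*t).
Apply the initial conditions: y(0) = C1 + C2 = -3 and y'(0) = -2 + 2*C2 + 6*C1 = 4. Solving gives C1 = 3, C2 = -6.

y = -6*exp(2*t) + 3*exp(6*t) - 2*t*exp(2*t)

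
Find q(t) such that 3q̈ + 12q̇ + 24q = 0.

q = C1*cos(2*t)*exp(-2*t) + C2*exp(-2*t)*sin(2*t)

Divide through by 3: q'' + 4q' + 8q = 0.
Characteristic equation r² + 4r + 8 = 0 has discriminant (4)² - 4·(8) = -16 < 0, so r = -2 ± 2i.
Hence q_h = C1*cos(2*t)*exp(-2*t) + C2*exp(-2*t)*sin(2*t).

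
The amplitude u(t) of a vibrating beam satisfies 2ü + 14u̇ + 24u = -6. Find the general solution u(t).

u = -1/4 + C1*exp(-3*t) + C2*exp(-4*t)

Divide through by 2: u'' + 7u' + 12u = -3.
Characteristic equation r² + 7r + 12 = 0 factors as (r + 3)(r + 4) = 0, so r = -3, -4.
Hence u_h = C1*exp(-3*t) + C2*exp(-4*t).
For the particular solution try u_p = A0. Substituting and matching coefficients of each power of t gives A0 = -1/4, so u_p = -1/4.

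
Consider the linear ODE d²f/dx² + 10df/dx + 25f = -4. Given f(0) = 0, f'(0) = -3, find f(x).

f = -4/25 + 4*exp(-5*x)/25 - 11*x*exp(-5*x)/5

Characteristic equation r² + 10r + 25 = 0 has discriminant (10)² - 4·(25) = 0, so r = -5 is a repeated root.
Hence f_h = (C1 + C2*x)*exp(-5*x).
For the particular solution try f_p = A0. Substituting and matching coefficients of each power of x gives A0 = -4/25, so f_p = -4/25.
General solution: f = -4/25 + C1*exp(-5*x) + C2*x*exp(-5*x).
Apply the initial conditions: f(0) = -4/25 + C1 = 0 and f'(0) = C2 - 5*C1 = -3. Solving gives C1 = 4/25, C2 = -11/5.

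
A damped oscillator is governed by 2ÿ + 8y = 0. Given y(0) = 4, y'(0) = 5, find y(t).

Divide through by 2: y'' + 4y = 0.
Characteristic equation r² + 4 = 0 has discriminant (0)² - 4·(4) = -16 < 0, so r = ± 2i.
Hence y_h = C1*cos(2*t) + C2*sin(2*t).
Apply the initial conditions: y(0) = C1 = 4 and y'(0) = 2*C2 = 5. Solving gives C1 = 4, C2 = 5/2.

y = 4*cos(2*t) + 5*sin(2*t)/2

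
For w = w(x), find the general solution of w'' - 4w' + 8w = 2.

w = 1/4 + C1*cos(2*x)*exp(2*x) + C2*exp(2*x)*sin(2*x)

Characteristic equation r² - 4r + 8 = 0 has discriminant (-4)² - 4·(8) = -16 < 0, so r = 2 ± 2i.
Hence w_h = C1*cos(2*x)*exp(2*x) + C2*exp(2*x)*sin(2*x).
For the particular solution try w_p = A0. Substituting and matching coefficients of each power of x gives A0 = 1/4, so w_p = 1/4.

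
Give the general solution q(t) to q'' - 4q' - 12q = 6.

q = -1/2 + C1*exp(6*t) + C2*exp(-2*t)

Characteristic equation r² - 4r - 12 = 0 factors as (r - 6)(r + 2) = 0, so r = 6, -2.
Hence q_h = C1*exp(6*t) + C2*exp(-2*t).
For the particular solution try q_p = A0. Substituting and matching coefficients of each power of t gives A0 = -1/2, so q_p = -1/2.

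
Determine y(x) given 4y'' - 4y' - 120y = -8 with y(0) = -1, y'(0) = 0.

Divide through by 4: y'' - y' - 30y = -2.
Characteristic equation r² - r - 30 = 0 factors as (r - 6)(r + 5) = 0, so r = 6, -5.
Hence y_h = C1*exp(6*x) + C2*exp(-5*x).
For the particular solution try y_p = A0. Substituting and matching coefficients of each power of x gives A0 = 1/15, so y_p = 1/15.
General solution: y = 1/15 + C1*exp(6*x) + C2*exp(-5*x).
Apply the initial conditions: y(0) = 1/15 + C1 + C2 = -1 and y'(0) = -5*C2 + 6*C1 = 0. Solving gives C1 = -16/33, C2 = -32/55.

y = 1/15 - 32*exp(-5*x)/55 - 16*exp(6*x)/33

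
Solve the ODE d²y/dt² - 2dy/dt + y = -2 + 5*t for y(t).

Characteristic equation r² - 2r + 1 = 0 has discriminant (-2)² - 4·(1) = 0, so r = 1 is a repeated root.
Hence y_h = (C1 + C2*t)*exp(t).
For the particular solution try y_p = A0 + A1*t. Substituting and matching coefficients of each power of t gives A0 = 8, A1 = 5, so y_p = 8 + 5*t.

y = 8 + 5*t + C1*exp(t) + C2*t*exp(t)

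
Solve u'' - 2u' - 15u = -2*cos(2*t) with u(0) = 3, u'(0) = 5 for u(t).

u = 8*sin(2*t)/377 + 31*exp(-3*t)/26 + 38*cos(2*t)/377 + 99*exp(5*t)/58

Characteristic equation r² - 2r - 15 = 0 factors as (r + 3)(r - 5) = 0, so r = -3, 5.
Hence u_h = C1*exp(-3*t) + C2*exp(5*t).
Try u_p = A*cos(2*t) + B*sin(2*t). Substituting and equating the coefficients of cos(2t) and sin(2t) gives A = 38/377, B = 8/377, so u_p = 8*sin(2*t)/377 + 38*cos(2*t)/377.
General solution: u = 8*sin(2*t)/377 + 38*cos(2*t)/377 + C1*exp(-3*t) + C2*exp(5*t).
Apply the initial conditions: u(0) = 38/377 + C1 + C2 = 3 and u'(0) = 16/377 - 3*C1 + 5*C2 = 5. Solving gives C1 = 31/26, C2 = 99/58.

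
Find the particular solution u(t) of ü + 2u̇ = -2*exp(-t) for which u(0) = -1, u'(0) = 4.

u = -3*exp(-2*t) + 2*exp(-t)

Characteristic equation r² + 2r = 0 factors as (r + 2)r = 0, so r = -2, 0.
Hence u_h = C1*exp(-2*t) + C2.
Try u_p = A*exp(-t). Substituting into the equation and dividing by exp(-t) gives A = 2, so u_p = 2*exp(-t).
General solution: u = C2 + 2*exp(-t) + C1*exp(-2*t).
Apply the initial conditions: u(0) = 2 + C1 + C2 = -1 and u'(0) = -2 - 2*C1 = 4. Solving gives C1 = -3, C2 = 0.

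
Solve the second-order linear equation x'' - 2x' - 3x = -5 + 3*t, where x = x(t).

Characteristic equation r² - 2r - 3 = 0 factors as (r - 3)(r + 1) = 0, so r = 3, -1.
Hence x_h = C1*exp(3*t) + C2*exp(-t).
For the particular solution try x_p = A0 + A1*t. Substituting and matching coefficients of each power of t gives A0 = 7/3, A1 = -1, so x_p = 7/3 - t.

x = 7/3 - t + C1*exp(3*t) + C2*exp(-t)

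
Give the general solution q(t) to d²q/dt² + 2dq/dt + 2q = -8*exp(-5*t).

Characteristic equation r² + 2r + 2 = 0 has discriminant (2)² - 4·(2) = -4 < 0, so r = -1 ± i.
Hence q_h = C1*cos(t)*exp(-t) + C2*exp(-t)*sin(t).
Try q_p = A*exp(-5*t). Substituting into the equation and dividing by exp(-5*t) gives A = -8/17, so q_p = -8*exp(-5*t)/17.

q = -8*exp(-5*t)/17 + C1*cos(t)*exp(-t) + C2*exp(-t)*sin(t)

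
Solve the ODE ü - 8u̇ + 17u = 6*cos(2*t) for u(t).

Characteristic equation r² - 8r + 17 = 0 has discriminant (-8)² - 4·(17) = -4 < 0, so r = 4 ± i.
Hence u_h = C1*cos(t)*exp(4*t) + C2*exp(4*t)*sin(t).
Try u_p = A*cos(2*t) + B*sin(2*t). Substituting and equating the coefficients of cos(2t) and sin(2t) gives A = 78/425, B = -96/425, so u_p = -96*sin(2*t)/425 + 78*cos(2*t)/425.

u = -96*sin(2*t)/425 + 78*cos(2*t)/425 + C1*cos(t)*exp(4*t) + C2*exp(4*t)*sin(t)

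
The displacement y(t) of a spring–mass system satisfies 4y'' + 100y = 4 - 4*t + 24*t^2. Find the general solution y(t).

y = 13/625 - t/25 + 6*t**2/25 + C1*cos(5*t) + C2*sin(5*t)

Divide through by 4: y'' + 25y = 1 - t + 6*t^2.
Characteristic equation r² + 25 = 0 has discriminant (0)² - 4·(25) = -100 < 0, so r = ± 5i.
Hence y_h = C1*cos(5*t) + C2*sin(5*t).
For the particular solution try y_p = A0 + A1*t + A2*t^2. Substituting and matching coefficients of each power of t gives A0 = 13/625, A1 = -1/25, A2 = 6/25, so y_p = 13/625 - t/25 + 6*t^2/25.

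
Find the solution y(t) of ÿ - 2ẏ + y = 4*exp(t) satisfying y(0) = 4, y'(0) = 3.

y = 4*exp(t) - t*exp(t) + 2*t**2*exp(t)

Characteristic equation r² - 2r + 1 = 0 has discriminant (-2)² - 4·(1) = 0, so r = 1 is a repeated root.
Hence y_h = (C1 + C2*t)*exp(t).
Since exp(t) solves the homogeneous equation (r = 1 is a root of multiplicity 2), multiply the trial by t^2. Try y_p = A*t^2*exp(t). Substituting into the equation and dividing by exp(t) gives A = 2, so y_p = 2*t^2*exp(t).
General solution: y = C1*exp(t) + 2*t^2*exp(t) + C2*t*exp(t).
Apply the initial conditions: y(0) = C1 = 4 and y'(0) = C1 + C2 = 3. Solving gives C1 = 4, C2 = -1.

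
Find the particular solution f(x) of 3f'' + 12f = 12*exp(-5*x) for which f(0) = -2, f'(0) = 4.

Divide through by 3: f'' + 4f = 4*exp(-5*x).
Characteristic equation r² + 4 = 0 has discriminant (0)² - 4·(4) = -16 < 0, so r = ± 2i.
Hence f_h = C1*cos(2*x) + C2*sin(2*x).
Try f_p = A*exp(-5*x). Substituting into the equation and dividing by exp(-5*x) gives A = 4/29, so f_p = 4*exp(-5*x)/29.
General solution: f = 4*exp(-5*x)/29 + C1*cos(2*x) + C2*sin(2*x).
Apply the initial conditions: f(0) = 4/29 + C1 = -2 and f'(0) = -20/29 + 2*C2 = 4. Solving gives C1 = -62/29, C2 = 68/29.

f = -62*cos(2*x)/29 + 4*exp(-5*x)/29 + 68*sin(2*x)/29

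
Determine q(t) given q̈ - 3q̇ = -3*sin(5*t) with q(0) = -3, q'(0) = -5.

q = -17/15 - 185*exp(3*t)/102 - 9*cos(5*t)/170 + 3*sin(5*t)/34

Characteristic equation r² - 3r = 0 factors as (r - 3)r = 0, so r = 3, 0.
Hence q_h = C1*exp(3*t) + C2.
Try q_p = A*cos(5*t) + B*sin(5*t). Substituting and equating the coefficients of cos(5t) and sin(5t) gives A = -9/170, B = 3/34, so q_p = -9*cos(5*t)/170 + 3*sin(5*t)/34.
General solution: q = C2 - 9*cos(5*t)/170 + 3*sin(5*t)/34 + C1*exp(3*t).
Apply the initial conditions: q(0) = -9/170 + C1 + C2 = -3 and q'(0) = 15/34 + 3*C1 = -5. Solving gives C1 = -185/102, C2 = -17/15.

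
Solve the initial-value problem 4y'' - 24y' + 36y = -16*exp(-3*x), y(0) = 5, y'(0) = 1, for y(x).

Divide through by 4: y'' - 6y' + 9y = -4*exp(-3*x).
Characteristic equation r² - 6r + 9 = 0 has discriminant (-6)² - 4·(9) = 0, so r = 3 is a repeated root.
Hence y_h = (C1 + C2*x)*exp(3*x).
Try y_p = A*exp(-3*x). Substituting into the equation and dividing by exp(-3*x) gives A = -1/9, so y_p = -exp(-3*x)/9.
General solution: y = -exp(-3*x)/9 + C1*exp(3*x) + C2*x*exp(3*x).
Apply the initial conditions: y(0) = -1/9 + C1 = 5 and y'(0) = 1/3 + C2 + 3*C1 = 1. Solving gives C1 = 46/9, C2 = -44/3.

y = -exp(-3*x)/9 + 46*exp(3*x)/9 - 44*x*exp(3*x)/3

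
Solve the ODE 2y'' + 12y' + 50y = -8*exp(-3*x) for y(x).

y = -exp(-3*x)/4 + C1*cos(4*x)*exp(-3*x) + C2*exp(-3*x)*sin(4*x)

Divide through by 2: y'' + 6y' + 25y = -4*exp(-3*x).
Characteristic equation r² + 6r + 25 = 0 has discriminant (6)² - 4·(25) = -64 < 0, so r = -3 ± 4i.
Hence y_h = C1*cos(4*x)*exp(-3*x) + C2*exp(-3*x)*sin(4*x).
Try y_p = A*exp(-3*x). Substituting into the equation and dividing by exp(-3*x) gives A = -1/4, so y_p = -exp(-3*x)/4.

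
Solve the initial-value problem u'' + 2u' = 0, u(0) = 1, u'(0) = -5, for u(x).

u = -3/2 + 5*exp(-2*x)/2

Characteristic equation r² + 2r = 0 factors as (r + 2)r = 0, so r = -2, 0.
Hence u_h = C1*exp(-2*x) + C2.
Apply the initial conditions: u(0) = C1 + C2 = 1 and u'(0) = -2*C1 = -5. Solving gives C1 = 5/2, C2 = -3/2.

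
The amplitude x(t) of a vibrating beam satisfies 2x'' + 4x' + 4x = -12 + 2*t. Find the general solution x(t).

x = -7/2 + t/2 + C1*cos(t)*exp(-t) + C2*exp(-t)*sin(t)

Divide through by 2: x'' + 2x' + 2x = -6 + t.
Characteristic equation r² + 2r + 2 = 0 has discriminant (2)² - 4·(2) = -4 < 0, so r = -1 ± i.
Hence x_h = C1*cos(t)*exp(-t) + C2*exp(-t)*sin(t).
For the particular solution try x_p = A0 + A1*t. Substituting and matching coefficients of each power of t gives A0 = -7/2, A1 = 1/2, so x_p = -7/2 + t/2.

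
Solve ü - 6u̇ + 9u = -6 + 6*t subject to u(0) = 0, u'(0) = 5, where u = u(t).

u = -2/9 + 2*t/3 + 2*exp(3*t)/9 + 11*t*exp(3*t)/3

Characteristic equation r² - 6r + 9 = 0 has discriminant (-6)² - 4·(9) = 0, so r = 3 is a repeated root.
Hence u_h = (C1 + C2*t)*exp(3*t).
For the particular solution try u_p = A0 + A1*t. Substituting and matching coefficients of each power of t gives A0 = -2/9, A1 = 2/3, so u_p = -2/9 + 2*t/3.
General solution: u = -2/9 + 2*t/3 + C1*exp(3*t) + C2*t*exp(3*t).
Apply the initial conditions: u(0) = -2/9 + C1 = 0 and u'(0) = 2/3 + C2 + 3*C1 = 5. Solving gives C1 = 2/9, C2 = 11/3.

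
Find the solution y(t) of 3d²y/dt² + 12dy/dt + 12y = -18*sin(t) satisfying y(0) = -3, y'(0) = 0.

Divide through by 3: y'' + 4y' + 4y = -6*sin(t).
Characteristic equation r² + 4r + 4 = 0 has discriminant (4)² - 4·(4) = 0, so r = -2 is a repeated root.
Hence y_h = (C1 + C2*t)*exp(-2*t).
Try y_p = A*cos(t) + B*sin(t). Substituting and equating the coefficients of cos(t) and sin(t) gives A = 24/25, B = -18/25, so y_p = -18*sin(t)/25 + 24*cos(t)/25.
General solution: y = -18*sin(t)/25 + 24*cos(t)/25 + C1*exp(-2*t) + C2*t*exp(-2*t).
Apply the initial conditions: y(0) = 24/25 + C1 = -3 and y'(0) = -18/25 + C2 - 2*C1 = 0. Solving gives C1 = -99/25, C2 = -36/5.

y = -99*exp(-2*t)/25 - 18*sin(t)/25 + 24*cos(t)/25 - 36*t*exp(-2*t)/5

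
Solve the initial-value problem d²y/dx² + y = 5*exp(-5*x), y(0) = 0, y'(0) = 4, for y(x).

y = -5*cos(x)/26 + 5*exp(-5*x)/26 + 129*sin(x)/26

Characteristic equation r² + 1 = 0 has discriminant (0)² - 4·(1) = -4 < 0, so r = ± i.
Hence y_h = C1*cos(x) + C2*sin(x).
Try y_p = A*exp(-5*x). Substituting into the equation and dividing by exp(-5*x) gives A = 5/26, so y_p = 5*exp(-5*x)/26.
General solution: y = 5*exp(-5*x)/26 + C1*cos(x) + C2*sin(x).
Apply the initial conditions: y(0) = 5/26 + C1 = 0 and y'(0) = -25/26 + C2 = 4. Solving gives C1 = -5/26, C2 = 129/26.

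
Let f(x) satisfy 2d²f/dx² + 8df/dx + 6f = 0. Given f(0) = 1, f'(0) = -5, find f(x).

f = -exp(-x) + 2*exp(-3*x)

Divide through by 2: f'' + 4f' + 3f = 0.
Characteristic equation r² + 4r + 3 = 0 factors as (r + 3)(r + 1) = 0, so r = -3, -1.
Hence f_h = C1*exp(-3*x) + C2*exp(-x).
Apply the initial conditions: f(0) = C1 + C2 = 1 and f'(0) = -C2 - 3*C1 = -5. Solving gives C1 = 2, C2 = -1.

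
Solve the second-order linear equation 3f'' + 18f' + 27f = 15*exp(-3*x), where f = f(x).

Divide through by 3: f'' + 6f' + 9f = 5*exp(-3*x).
Characteristic equation r² + 6r + 9 = 0 has discriminant (6)² - 4·(9) = 0, so r = -3 is a repeated root.
Hence f_h = (C1 + C2*x)*exp(-3*x).
Since exp(-3*x) solves the homogeneous equation (r = -3 is a root of multiplicity 2), multiply the trial by x^2. Try f_p = A*x^2*exp(-3*x). Substituting into the equation and dividing by exp(-3*x) gives A = 5/2, so f_p = 5*x^2*exp(-3*x)/2.

f = C1*exp(-3*x) + 5*x**2*exp(-3*x)/2 + C2*x*exp(-3*x)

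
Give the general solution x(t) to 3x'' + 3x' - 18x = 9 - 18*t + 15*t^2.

x = -71/108 - 5*t**2/6 + 13*t/18 + C1*exp(-3*t) + C2*exp(2*t)

Divide through by 3: x'' + x' - 6x = 3 - 6*t + 5*t^2.
Characteristic equation r² + r - 6 = 0 factors as (r + 3)(r - 2) = 0, so r = -3, 2.
Hence x_h = C1*exp(-3*t) + C2*exp(2*t).
For the particular solution try x_p = A0 + A1*t + A2*t^2. Substituting and matching coefficients of each power of t gives A0 = -71/108, A1 = 13/18, A2 = -5/6, so x_p = -71/108 - 5*t^2/6 + 13*t/18.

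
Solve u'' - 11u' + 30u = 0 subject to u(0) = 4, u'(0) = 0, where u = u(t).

Characteristic equation r² - 11r + 30 = 0 factors as (r - 6)(r - 5) = 0, so r = 6, 5.
Hence u_h = C1*exp(6*t) + C2*exp(5*t).
Apply the initial conditions: u(0) = C1 + C2 = 4 and u'(0) = 5*C2 + 6*C1 = 0. Solving gives C1 = -20, C2 = 24.

u = -20*exp(6*t) + 24*exp(5*t)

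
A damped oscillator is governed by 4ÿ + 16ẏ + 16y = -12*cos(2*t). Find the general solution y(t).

y = -3*sin(2*t)/8 + C1*exp(-2*t) + C2*t*exp(-2*t)

Divide through by 4: y'' + 4y' + 4y = -3*cos(2*t).
Characteristic equation r² + 4r + 4 = 0 has discriminant (4)² - 4·(4) = 0, so r = -2 is a repeated root.
Hence y_h = (C1 + C2*t)*exp(-2*t).
Try y_p = A*cos(2*t) + B*sin(2*t). Substituting and equating the coefficients of cos(2t) and sin(2t) gives A = 0, B = -3/8, so y_p = -3*sin(2*t)/8.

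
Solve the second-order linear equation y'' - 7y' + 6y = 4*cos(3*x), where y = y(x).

Characteristic equation r² - 7r + 6 = 0 factors as (r - 1)(r - 6) = 0, so r = 1, 6.
Hence y_h = C1*exp(x) + C2*exp(6*x).
Try y_p = A*cos(3*x) + B*sin(3*x). Substituting and equating the coefficients of cos(3x) and sin(3x) gives A = -2/75, B = -14/75, so y_p = -14*sin(3*x)/75 - 2*cos(3*x)/75.

y = -14*sin(3*x)/75 - 2*cos(3*x)/75 + C1*exp(x) + C2*exp(6*x)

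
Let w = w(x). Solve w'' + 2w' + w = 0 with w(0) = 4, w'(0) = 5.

w = 4*exp(-x) + 9*x*exp(-x)

Characteristic equation r² + 2r + 1 = 0 has discriminant (2)² - 4·(1) = 0, so r = -1 is a repeated root.
Hence w_h = (C1 + C2*x)*exp(-x).
Apply the initial conditions: w(0) = C1 = 4 and w'(0) = C2 - C1 = 5. Solving gives C1 = 4, C2 = 9.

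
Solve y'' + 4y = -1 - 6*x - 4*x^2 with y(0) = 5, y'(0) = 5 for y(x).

y = 1/4 - x**2 - 3*x/2 + 13*sin(2*x)/4 + 19*cos(2*x)/4

Characteristic equation r² + 4 = 0 has discriminant (0)² - 4·(4) = -16 < 0, so r = ± 2i.
Hence y_h = C1*cos(2*x) + C2*sin(2*x).
For the particular solution try y_p = A0 + A1*x + A2*x^2. Substituting and matching coefficients of each power of x gives A0 = 1/4, A1 = -3/2, A2 = -1, so y_p = 1/4 - x^2 - 3*x/2.
General solution: y = 1/4 - x^2 - 3*x/2 + C1*cos(2*x) + C2*sin(2*x).
Apply the initial conditions: y(0) = 1/4 + C1 = 5 and y'(0) = -3/2 + 2*C2 = 5. Solving gives C1 = 19/4, C2 = 13/4.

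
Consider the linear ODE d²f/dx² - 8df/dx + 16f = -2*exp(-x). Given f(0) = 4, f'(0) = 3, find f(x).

Characteristic equation r² - 8r + 16 = 0 has discriminant (-8)² - 4·(16) = 0, so r = 4 is a repeated root.
Hence f_h = (C1 + C2*x)*exp(4*x).
Try f_p = A*exp(-x). Substituting into the equation and dividing by exp(-x) gives A = -2/25, so f_p = -2*exp(-x)/25.
General solution: f = -2*exp(-x)/25 + C1*exp(4*x) + C2*x*exp(4*x).
Apply the initial conditions: f(0) = -2/25 + C1 = 4 and f'(0) = 2/25 + C2 + 4*C1 = 3. Solving gives C1 = 102/25, C2 = -67/5.

f = -2*exp(-x)/25 + 102*exp(4*x)/25 - 67*x*exp(4*x)/5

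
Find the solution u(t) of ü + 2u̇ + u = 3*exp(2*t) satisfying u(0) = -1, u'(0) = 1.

Characteristic equation r² + 2r + 1 = 0 has discriminant (2)² - 4·(1) = 0, so r = -1 is a repeated root.
Hence u_h = (C1 + C2*t)*exp(-t).
Try u_p = A*exp(2*t). Substituting into the equation and dividing by exp(2*t) gives A = 1/3, so u_p = exp(2*t)/3.
General solution: u = exp(2*t)/3 + C1*exp(-t) + C2*t*exp(-t).
Apply the initial conditions: u(0) = 1/3 + C1 = -1 and u'(0) = 2/3 + C2 - C1 = 1. Solving gives C1 = -4/3, C2 = -1.

u = -4*exp(-t)/3 + exp(2*t)/3 - t*exp(-t)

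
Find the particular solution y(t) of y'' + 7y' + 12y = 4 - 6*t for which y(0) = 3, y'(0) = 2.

y = 5/8 + 12*exp(-3*t) - 77*exp(-4*t)/8 - t/2

Characteristic equation r² + 7r + 12 = 0 factors as (r + 3)(r + 4) = 0, so r = -3, -4.
Hence y_h = C1*exp(-3*t) + C2*exp(-4*t).
For the particular solution try y_p = A0 + A1*t. Substituting and matching coefficients of each power of t gives A0 = 5/8, A1 = -1/2, so y_p = 5/8 - t/2.
General solution: y = 5/8 - t/2 + C1*exp(-3*t) + C2*exp(-4*t).
Apply the initial conditions: y(0) = 5/8 + C1 + C2 = 3 and y'(0) = -1/2 - 4*C2 - 3*C1 = 2. Solving gives C1 = 12, C2 = -77/8.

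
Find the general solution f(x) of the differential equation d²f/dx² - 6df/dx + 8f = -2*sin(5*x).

f = -60*cos(5*x)/1189 + 34*sin(5*x)/1189 + C1*exp(2*x) + C2*exp(4*x)

Characteristic equation r² - 6r + 8 = 0 factors as (r - 2)(r - 4) = 0, so r = 2, 4.
Hence f_h = C1*exp(2*x) + C2*exp(4*x).
Try f_p = A*cos(5*x) + B*sin(5*x). Substituting and equating the coefficients of cos(5x) and sin(5x) gives A = -60/1189, B = 34/1189, so f_p = -60*cos(5*x)/1189 + 34*sin(5*x)/1189.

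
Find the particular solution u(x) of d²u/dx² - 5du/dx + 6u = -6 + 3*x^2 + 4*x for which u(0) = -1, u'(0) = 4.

Characteristic equation r² - 5r + 6 = 0 factors as (r - 2)(r - 3) = 0, so r = 2, 3.
Hence u_h = C1*exp(2*x) + C2*exp(3*x).
For the particular solution try u_p = A0 + A1*x + A2*x^2. Substituting and matching coefficients of each power of x gives A0 = 1/12, A1 = 3/2, A2 = 1/2, so u_p = 1/12 + x^2/2 + 3*x/2.
General solution: u = 1/12 + x^2/2 + 3*x/2 + C1*exp(2*x) + C2*exp(3*x).
Apply the initial conditions: u(0) = 1/12 + C1 + C2 = -1 and u'(0) = 3/2 + 2*C1 + 3*C2 = 4. Solving gives C1 = -23/4, C2 = 14/3.

u = 1/12 + x**2/2 - 23*exp(2*x)/4 + 3*x/2 + 14*exp(3*x)/3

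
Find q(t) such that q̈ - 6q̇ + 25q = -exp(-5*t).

Characteristic equation r² - 6r + 25 = 0 has discriminant (-6)² - 4·(25) = -64 < 0, so r = 3 ± 4i.
Hence q_h = C1*cos(4*t)*exp(3*t) + C2*exp(3*t)*sin(4*t).
Try q_p = A*exp(-5*t). Substituting into the equation and dividing by exp(-5*t) gives A = -1/80, so q_p = -exp(-5*t)/80.

q = -exp(-5*t)/80 + C1*cos(4*t)*exp(3*t) + C2*exp(3*t)*sin(4*t)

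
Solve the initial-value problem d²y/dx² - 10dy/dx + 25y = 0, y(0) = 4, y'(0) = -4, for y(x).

Characteristic equation r² - 10r + 25 = 0 has discriminant (-10)² - 4·(25) = 0, so r = 5 is a repeated root.
Hence y_h = (C1 + C2*x)*exp(5*x).
Apply the initial conditions: y(0) = C1 = 4 and y'(0) = C2 + 5*C1 = -4. Solving gives C1 = 4, C2 = -24.

y = 4*exp(5*x) - 24*x*exp(5*x)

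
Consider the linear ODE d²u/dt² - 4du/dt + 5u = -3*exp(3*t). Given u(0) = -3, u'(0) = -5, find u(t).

u = -3*exp(3*t)/2 - 3*cos(t)*exp(2*t)/2 + 5*exp(2*t)*sin(t)/2

Characteristic equation r² - 4r + 5 = 0 has discriminant (-4)² - 4·(5) = -4 < 0, so r = 2 ± i.
Hence u_h = C1*cos(t)*exp(2*t) + C2*exp(2*t)*sin(t).
Try u_p = A*exp(3*t). Substituting into the equation and dividing by exp(3*t) gives A = -3/2, so u_p = -3*exp(3*t)/2.
General solution: u = -3*exp(3*t)/2 + C1*cos(t)*exp(2*t) + C2*exp(2*t)*sin(t).
Apply the initial conditions: u(0) = -3/2 + C1 = -3 and u'(0) = -9/2 + C2 + 2*C1 = -5. Solving gives C1 = -3/2, C2 = 5/2.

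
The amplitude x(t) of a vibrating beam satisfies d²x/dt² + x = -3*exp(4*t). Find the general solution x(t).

Characteristic equation r² + 1 = 0 has discriminant (0)² - 4·(1) = -4 < 0, so r = ± i.
Hence x_h = C1*cos(t) + C2*sin(t).
Try x_p = A*exp(4*t). Substituting into the equation and dividing by exp(4*t) gives A = -3/17, so x_p = -3*exp(4*t)/17.

x = -3*exp(4*t)/17 + C1*cos(t) + C2*sin(t)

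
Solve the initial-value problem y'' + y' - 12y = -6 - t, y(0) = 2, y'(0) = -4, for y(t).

Characteristic equation r² + r - 12 = 0 factors as (r + 4)(r - 3) = 0, so r = -4, 3.
Hence y_h = C1*exp(-4*t) + C2*exp(3*t).
For the particular solution try y_p = A0 + A1*t. Substituting and matching coefficients of each power of t gives A0 = 73/144, A1 = 1/12, so y_p = 73/144 + t/12.
General solution: y = 73/144 + t/12 + C1*exp(-4*t) + C2*exp(3*t).
Apply the initial conditions: y(0) = 73/144 + C1 + C2 = 2 and y'(0) = 1/12 - 4*C1 + 3*C2 = -4. Solving gives C1 = 137/112, C2 = 17/63.

y = 73/144 + t/12 + 17*exp(3*t)/63 + 137*exp(-4*t)/112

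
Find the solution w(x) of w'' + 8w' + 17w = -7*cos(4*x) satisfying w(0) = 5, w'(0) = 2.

w = -224*sin(4*x)/1025 - 7*cos(4*x)/1025 + 5132*cos(x)*exp(-4*x)/1025 + 23474*exp(-4*x)*sin(x)/1025

Characteristic equation r² + 8r + 17 = 0 has discriminant (8)² - 4·(17) = -4 < 0, so r = -4 ± i.
Hence w_h = C1*cos(x)*exp(-4*x) + C2*exp(-4*x)*sin(x).
Try w_p = A*cos(4*x) + B*sin(4*x). Substituting and equating the coefficients of cos(4x) and sin(4x) gives A = -7/1025, B = -224/1025, so w_p = -224*sin(4*x)/1025 - 7*cos(4*x)/1025.
General solution: w = -224*sin(4*x)/1025 - 7*cos(4*x)/1025 + C1*cos(x)*exp(-4*x) + C2*exp(-4*x)*sin(x).
Apply the initial conditions: w(0) = -7/1025 + C1 = 5 and w'(0) = -896/1025 + C2 - 4*C1 = 2. Solving gives C1 = 5132/1025, C2 = 23474/1025.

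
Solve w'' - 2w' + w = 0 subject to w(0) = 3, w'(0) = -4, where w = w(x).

w = 3*exp(x) - 7*x*exp(x)

Characteristic equation r² - 2r + 1 = 0 has discriminant (-2)² - 4·(1) = 0, so r = 1 is a repeated root.
Hence w_h = (C1 + C2*x)*exp(x).
Apply the initial conditions: w(0) = C1 = 3 and w'(0) = C1 + C2 = -4. Solving gives C1 = 3, C2 = -7.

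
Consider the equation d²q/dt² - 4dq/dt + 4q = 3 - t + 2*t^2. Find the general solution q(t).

Characteristic equation r² - 4r + 4 = 0 has discriminant (-4)² - 4·(4) = 0, so r = 2 is a repeated root.
Hence q_h = (C1 + C2*t)*exp(2*t).
For the particular solution try q_p = A0 + A1*t + A2*t^2. Substituting and matching coefficients of each power of t gives A0 = 5/4, A1 = 3/4, A2 = 1/2, so q_p = 5/4 + t^2/2 + 3*t/4.

q = 5/4 + t**2/2 + 3*t/4 + C1*exp(2*t) + C2*t*exp(2*t)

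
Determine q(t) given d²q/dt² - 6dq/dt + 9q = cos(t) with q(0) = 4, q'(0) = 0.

Characteristic equation r² - 6r + 9 = 0 has discriminant (-6)² - 4·(9) = 0, so r = 3 is a repeated root.
Hence q_h = (C1 + C2*t)*exp(3*t).
Try q_p = A*cos(t) + B*sin(t). Substituting and equating the coefficients of cos(t) and sin(t) gives A = 2/25, B = -3/50, so q_p = -3*sin(t)/50 + 2*cos(t)/25.
General solution: q = -3*sin(t)/50 + 2*cos(t)/25 + C1*exp(3*t) + C2*t*exp(3*t).
Apply the initial conditions: q(0) = 2/25 + C1 = 4 and q'(0) = -3/50 + C2 + 3*C1 = 0. Solving gives C1 = 98/25, C2 = -117/10.

q = -3*sin(t)/50 + 2*cos(t)/25 + 98*exp(3*t)/25 - 117*t*exp(3*t)/10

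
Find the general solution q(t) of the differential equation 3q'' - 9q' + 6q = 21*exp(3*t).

Divide through by 3: q'' - 3q' + 2q = 7*exp(3*t).
Characteristic equation r² - 3r + 2 = 0 factors as (r - 2)(r - 1) = 0, so r = 2, 1.
Hence q_h = C1*exp(2*t) + C2*exp(t).
Try q_p = A*exp(3*t). Substituting into the equation and dividing by exp(3*t) gives A = 7/2, so q_p = 7*exp(3*t)/2.

q = 7*exp(3*t)/2 + C1*exp(2*t) + C2*exp(t)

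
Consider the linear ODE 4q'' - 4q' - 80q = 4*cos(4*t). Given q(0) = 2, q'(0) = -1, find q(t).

Divide through by 4: q'' - q' - 20q = cos(4*t).
Characteristic equation r² - r - 20 = 0 factors as (r - 5)(r + 4) = 0, so r = 5, -4.
Hence q_h = C1*exp(5*t) + C2*exp(-4*t).
Try q_p = A*cos(4*t) + B*sin(4*t). Substituting and equating the coefficients of cos(4t) and sin(4t) gives A = -9/328, B = -1/328, so q_p = -9*cos(4*t)/328 - sin(4*t)/328.
General solution: q = -9*cos(4*t)/328 - sin(4*t)/328 + C1*exp(5*t) + C2*exp(-4*t).
Apply the initial conditions: q(0) = -9/328 + C1 + C2 = 2 and q'(0) = -1/82 - 4*C2 + 5*C1 = -1. Solving gives C1 = 292/369, C2 = 89/72.

q = -9*cos(4*t)/328 - sin(4*t)/328 + 89*exp(-4*t)/72 + 292*exp(5*t)/369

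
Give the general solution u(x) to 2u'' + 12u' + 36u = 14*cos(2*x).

Divide through by 2: u'' + 6u' + 18u = 7*cos(2*x).
Characteristic equation r² + 6r + 18 = 0 has discriminant (6)² - 4·(18) = -36 < 0, so r = -3 ± 3i.
Hence u_h = C1*cos(3*x)*exp(-3*x) + C2*exp(-3*x)*sin(3*x).
Try u_p = A*cos(2*x) + B*sin(2*x). Substituting and equating the coefficients of cos(2x) and sin(2x) gives A = 49/170, B = 21/85, so u_p = 21*sin(2*x)/85 + 49*cos(2*x)/170.

u = 21*sin(2*x)/85 + 49*cos(2*x)/170 + C1*cos(3*x)*exp(-3*x) + C2*exp(-3*x)*sin(3*x)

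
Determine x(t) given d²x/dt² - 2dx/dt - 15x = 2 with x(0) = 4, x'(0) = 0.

Characteristic equation r² - 2r - 15 = 0 factors as (r - 5)(r + 3) = 0, so r = 5, -3.
Hence x_h = C1*exp(5*t) + C2*exp(-3*t).
For the particular solution try x_p = A0. Substituting and matching coefficients of each power of t gives A0 = -2/15, so x_p = -2/15.
General solution: x = -2/15 + C1*exp(5*t) + C2*exp(-3*t).
Apply the initial conditions: x(0) = -2/15 + C1 + C2 = 4 and x'(0) = -3*C2 + 5*C1 = 0. Solving gives C1 = 31/20, C2 = 31/12.

x = -2/15 + 31*exp(-3*t)/12 + 31*exp(5*t)/20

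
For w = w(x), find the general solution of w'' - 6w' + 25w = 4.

w = 4/25 + C1*cos(4*x)*exp(3*x) + C2*exp(3*x)*sin(4*x)

Characteristic equation r² - 6r + 25 = 0 has discriminant (-6)² - 4·(25) = -64 < 0, so r = 3 ± 4i.
Hence w_h = C1*cos(4*x)*exp(3*x) + C2*exp(3*x)*sin(4*x).
For the particular solution try w_p = A0. Substituting and matching coefficients of each power of x gives A0 = 4/25, so w_p = 4/25.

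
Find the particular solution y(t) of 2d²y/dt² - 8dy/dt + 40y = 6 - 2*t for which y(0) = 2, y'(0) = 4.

y = 7/50 - t/20 + 33*exp(2*t)*sin(4*t)/400 + 93*cos(4*t)*exp(2*t)/50

Divide through by 2: y'' - 4y' + 20y = 3 - t.
Characteristic equation r² - 4r + 20 = 0 has discriminant (-4)² - 4·(20) = -64 < 0, so r = 2 ± 4i.
Hence y_h = C1*cos(4*t)*exp(2*t) + C2*exp(2*t)*sin(4*t).
For the particular solution try y_p = A0 + A1*t. Substituting and matching coefficients of each power of t gives A0 = 7/50, A1 = -1/20, so y_p = 7/50 - t/20.
General solution: y = 7/50 - t/20 + C1*cos(4*t)*exp(2*t) + C2*exp(2*t)*sin(4*t).
Apply the initial conditions: y(0) = 7/50 + C1 = 2 and y'(0) = -1/20 + 2*C1 + 4*C2 = 4. Solving gives C1 = 93/50, C2 = 33/400.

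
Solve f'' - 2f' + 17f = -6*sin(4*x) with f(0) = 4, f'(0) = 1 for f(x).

f = -48*cos(4*x)/65 - 6*sin(4*x)/65 - 219*exp(x)*sin(4*x)/260 + 308*cos(4*x)*exp(x)/65

Characteristic equation r² - 2r + 17 = 0 has discriminant (-2)² - 4·(17) = -64 < 0, so r = 1 ± 4i.
Hence f_h = C1*cos(4*x)*exp(x) + C2*exp(x)*sin(4*x).
Try f_p = A*cos(4*x) + B*sin(4*x). Substituting and equating the coefficients of cos(4x) and sin(4x) gives A = -48/65, B = -6/65, so f_p = -48*cos(4*x)/65 - 6*sin(4*x)/65.
General solution: f = -48*cos(4*x)/65 - 6*sin(4*x)/65 + C1*cos(4*x)*exp(x) + C2*exp(x)*sin(4*x).
Apply the initial conditions: f(0) = -48/65 + C1 = 4 and f'(0) = -24/65 + C1 + 4*C2 = 1. Solving gives C1 = 308/65, C2 = -219/260.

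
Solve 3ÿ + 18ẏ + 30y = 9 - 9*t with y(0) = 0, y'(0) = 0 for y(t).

y = 12/25 - 3*t/10 - 57*exp(-3*t)*sin(t)/50 - 12*cos(t)*exp(-3*t)/25

Divide through by 3: y'' + 6y' + 10y = 3 - 3*t.
Characteristic equation r² + 6r + 10 = 0 has discriminant (6)² - 4·(10) = -4 < 0, so r = -3 ± i.
Hence y_h = C1*cos(t)*exp(-3*t) + C2*exp(-3*t)*sin(t).
For the particular solution try y_p = A0 + A1*t. Substituting and matching coefficients of each power of t gives A0 = 12/25, A1 = -3/10, so y_p = 12/25 - 3*t/10.
General solution: y = 12/25 - 3*t/10 + C1*cos(t)*exp(-3*t) + C2*exp(-3*t)*sin(t).
Apply the initial conditions: y(0) = 12/25 + C1 = 0 and y'(0) = -3/10 + C2 - 3*C1 = 0. Solving gives C1 = -12/25, C2 = -57/50.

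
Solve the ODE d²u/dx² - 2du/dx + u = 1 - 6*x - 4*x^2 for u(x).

u = -35 - 22*x - 4*x**2 + C1*exp(x) + C2*x*exp(x)

Characteristic equation r² - 2r + 1 = 0 has discriminant (-2)² - 4·(1) = 0, so r = 1 is a repeated root.
Hence u_h = (C1 + C2*x)*exp(x).
For the particular solution try u_p = A0 + A1*x + A2*x^2. Substituting and matching coefficients of each power of x gives A0 = -35, A1 = -22, A2 = -4, so u_p = -35 - 22*x - 4*x^2.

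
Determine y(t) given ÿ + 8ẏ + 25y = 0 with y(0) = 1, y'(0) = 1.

y = cos(3*t)*exp(-4*t) + 5*exp(-4*t)*sin(3*t)/3

Characteristic equation r² + 8r + 25 = 0 has discriminant (8)² - 4·(25) = -36 < 0, so r = -4 ± 3i.
Hence y_h = C1*cos(3*t)*exp(-4*t) + C2*exp(-4*t)*sin(3*t).
Apply the initial conditions: y(0) = C1 = 1 and y'(0) = -4*C1 + 3*C2 = 1. Solving gives C1 = 1, C2 = 5/3.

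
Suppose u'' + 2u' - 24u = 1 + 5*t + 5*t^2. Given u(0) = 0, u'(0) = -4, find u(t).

Characteristic equation r² + 2r - 24 = 0 factors as (r + 6)(r - 4) = 0, so r = -6, 4.
Hence u_h = C1*exp(-6*t) + C2*exp(4*t).
For the particular solution try u_p = A0 + A1*t + A2*t^2. Substituting and matching coefficients of each power of t gives A0 = -2**(79/148)*3**(26/111)*5**(199/222)*7**(22/111)/147, A1 = -35/144, A2 = -5/24, so u_p = -137/1728 - 35*t/144 - 5*t^2/24.
General solution: u = -137/1728 - 35*t/144 - 5*t^2/24 + C1*exp(-6*t) + C2*exp(4*t).
Apply the initial conditions: u(0) = -137/1728 + C1 + C2 = 0 and u'(0) = -35/144 - 6*C1 + 4*C2 = -4. Solving gives C1 = 11/27, C2 = -21/64.

u = -137/1728 - 35*t/144 - 21*exp(4*t)/64 - 5*t**2/24 + 11*exp(-6*t)/27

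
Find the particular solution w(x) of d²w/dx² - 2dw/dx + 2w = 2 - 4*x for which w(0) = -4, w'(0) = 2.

w = -1 - 2*x - 3*cos(x)*exp(x) + 7*exp(x)*sin(x)

Characteristic equation r² - 2r + 2 = 0 has discriminant (-2)² - 4·(2) = -4 < 0, so r = 1 ± i.
Hence w_h = C1*cos(x)*exp(x) + C2*exp(x)*sin(x).
For the particular solution try w_p = A0 + A1*x. Substituting and matching coefficients of each power of x gives A0 = -1, A1 = -2, so w_p = -1 - 2*x.
General solution: w = -1 - 2*x + C1*cos(x)*exp(x) + C2*exp(x)*sin(x).
Apply the initial conditions: w(0) = -1 + C1 = -4 and w'(0) = -2 + C1 + C2 = 2. Solving gives C1 = -3, C2 = 7.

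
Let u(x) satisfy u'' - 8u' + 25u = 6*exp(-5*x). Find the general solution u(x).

Characteristic equation r² - 8r + 25 = 0 has discriminant (-8)² - 4·(25) = -36 < 0, so r = 4 ± 3i.
Hence u_h = C1*cos(3*x)*exp(4*x) + C2*exp(4*x)*sin(3*x).
Try u_p = A*exp(-5*x). Substituting into the equation and dividing by exp(-5*x) gives A = 1/15, so u_p = exp(-5*x)/15.

u = exp(-5*x)/15 + C1*cos(3*x)*exp(4*x) + C2*exp(4*x)*sin(3*x)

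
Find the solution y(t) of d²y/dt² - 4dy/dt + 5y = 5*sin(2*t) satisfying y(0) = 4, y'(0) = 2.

y = sin(2*t)/13 + 8*cos(2*t)/13 - 64*exp(2*t)*sin(t)/13 + 44*cos(t)*exp(2*t)/13

Characteristic equation r² - 4r + 5 = 0 has discriminant (-4)² - 4·(5) = -4 < 0, so r = 2 ± i.
Hence y_h = C1*cos(t)*exp(2*t) + C2*exp(2*t)*sin(t).
Try y_p = A*cos(2*t) + B*sin(2*t). Substituting and equating the coefficients of cos(2t) and sin(2t) gives A = 8/13, B = 1/13, so y_p = sin(2*t)/13 + 8*cos(2*t)/13.
General solution: y = sin(2*t)/13 + 8*cos(2*t)/13 + C1*cos(t)*exp(2*t) + C2*exp(2*t)*sin(t).
Apply the initial conditions: y(0) = 8/13 + C1 = 4 and y'(0) = 2/13 + C2 + 2*C1 = 2. Solving gives C1 = 44/13, C2 = -64/13.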